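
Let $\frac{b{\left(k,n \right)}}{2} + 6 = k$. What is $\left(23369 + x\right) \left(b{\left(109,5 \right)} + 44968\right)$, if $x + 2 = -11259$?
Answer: $546966792$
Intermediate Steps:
$x = -11261$ ($x = -2 - 11259 = -11261$)
$b{\left(k,n \right)} = -12 + 2 k$
$\left(23369 + x\right) \left(b{\left(109,5 \right)} + 44968\right) = \left(23369 - 11261\right) \left(\left(-12 + 2 \cdot 109\right) + 44968\right) = 12108 \left(\left(-12 + 218\right) + 44968\right) = 12108 \left(206 + 44968\right) = 12108 \cdot 45174 = 546966792$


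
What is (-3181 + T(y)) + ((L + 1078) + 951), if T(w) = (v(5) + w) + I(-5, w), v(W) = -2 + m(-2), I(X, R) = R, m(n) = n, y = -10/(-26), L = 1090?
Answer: -848/13 ≈ -65.231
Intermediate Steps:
y = 5/13 (y = -10*(-1/26) = 5/13 ≈ 0.38462)
v(W) = -4 (v(W) = -2 - 2 = -4)
T(w) = -4 + 2*w (T(w) = (-4 + w) + w = -4 + 2*w)
(-3181 + T(y)) + ((L + 1078) + 951) = (-3181 + (-4 + 2*(5/13))) + ((1090 + 1078) + 951) = (-3181 + (-4 + 10/13)) + (2168 + 951) = (-3181 - 42/13) + 3119 = -41395/13 + 3119 = -848/13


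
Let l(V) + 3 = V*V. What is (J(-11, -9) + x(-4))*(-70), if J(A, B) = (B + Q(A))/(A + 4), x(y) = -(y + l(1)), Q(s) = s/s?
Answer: -500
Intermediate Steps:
l(V) = -3 + V² (l(V) = -3 + V*V = -3 + V²)
Q(s) = 1
x(y) = 2 - y (x(y) = -(y + (-3 + 1²)) = -(y + (-3 + 1)) = -(y - 2) = -(-2 + y) = 2 - y)
J(A, B) = (1 + B)/(4 + A) (J(A, B) = (B + 1)/(A + 4) = (1 + B)/(4 + A))
(J(-11, -9) + x(-4))*(-70) = ((1 - 9)/(4 - 11) + (2 - 1*(-4)))*(-70) = (-8/(-7) + (2 + 4))*(-70) = (-⅐*(-8) + 6)*(-70) = (8/7 + 6)*(-70) = (50/7)*(-70) = -500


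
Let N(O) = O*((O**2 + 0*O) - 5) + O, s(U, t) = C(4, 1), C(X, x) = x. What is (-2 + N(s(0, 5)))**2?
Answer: 25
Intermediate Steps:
s(U, t) = 1
N(O) = O + O*(-5 + O**2) (N(O) = O*((O**2 + 0) - 5) + O = O*(O**2 - 5) + O = O*(-5 + O**2) + O = O + O*(-5 + O**2))
(-2 + N(s(0, 5)))**2 = (-2 + 1*(-4 + 1**2))**2 = (-2 + 1*(-4 + 1))**2 = (-2 + 1*(-3))**2 = (-2 - 3)**2 = (-5)**2 = 25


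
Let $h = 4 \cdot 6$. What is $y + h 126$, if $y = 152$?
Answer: $3176$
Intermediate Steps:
$h = 24$
$y + h 126 = 152 + 24 \cdot 126 = 152 + 3024 = 3176$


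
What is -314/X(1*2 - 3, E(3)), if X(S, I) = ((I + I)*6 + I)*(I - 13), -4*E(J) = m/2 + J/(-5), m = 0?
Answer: 125600/10023 ≈ 12.531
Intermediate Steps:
E(J) = J/20 (E(J) = -(0/2 + J/(-5))/4 = -(0*(½) + J*(-⅕))/4 = -(0 - J/5)/4 = -(-1)*J/20 = J/20)
X(S, I) = 13*I*(-13 + I) (X(S, I) = ((2*I)*6 + I)*(-13 + I) = (12*I + I)*(-13 + I) = (13*I)*(-13 + I) = 13*I*(-13 + I))
-314/X(1*2 - 3, E(3)) = -314*20/(39*(-13 + (1/20)*3)) = -314*20/(39*(-13 + 3/20)) = -314/(13*(3/20)*(-257/20)) = -314/(-10023/400) = -314*(-400/10023) = 125600/10023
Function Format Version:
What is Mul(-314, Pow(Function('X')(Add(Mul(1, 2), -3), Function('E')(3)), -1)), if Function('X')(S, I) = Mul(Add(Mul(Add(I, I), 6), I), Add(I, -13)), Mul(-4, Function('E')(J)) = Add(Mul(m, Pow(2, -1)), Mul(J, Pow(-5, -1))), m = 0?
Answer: Rational(125600, 10023) ≈ 12.531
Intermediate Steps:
Function('E')(J) = Mul(Rational(1, 20), J) (Function('E')(J) = Mul(Rational(-1, 4), Add(Mul(0, Pow(2, -1)), Mul(J, Pow(-5, -1)))) = Mul(Rational(-1, 4), Add(Mul(0, Rational(1, 2)), Mul(J, Rational(-1, 5)))) = Mul(Rational(-1, 4), Add(0, Mul(Rational(-1, 5), J))) = Mul(Rational(-1, 4), Mul(Rational(-1, 5), J)) = Mul(Rational(1, 20), J))
Function('X')(S, I) = Mul(13, I, Add(-13, I)) (Function('X')(S, I) = Mul(Add(Mul(Mul(2, I), 6), I), Add(-13, I)) = Mul(Add(Mul(12, I), I), Add(-13, I)) = Mul(Mul(13, I), Add(-13, I)) = Mul(13, I, Add(-13, I)))
Mul(-314, Pow(Function('X')(Add(Mul(1, 2), -3), Function('E')(3)), -1)) = Mul(-314, Pow(Mul(13, Mul(Rational(1, 20), 3), Add(-13, Mul(Rational(1, 20), 3))), -1)) = Mul(-314, Pow(Mul(13, Rational(3, 20), Add(-13, Rational(3, 20))), -1)) = Mul(-314, Pow(Mul(13, Rational(3, 20), Rational(-257, 20)), -1)) = Mul(-314, Pow(Rational(-10023, 400), -1)) = Mul(-314, Rational(-400, 10023)) = Rational(125600, 10023)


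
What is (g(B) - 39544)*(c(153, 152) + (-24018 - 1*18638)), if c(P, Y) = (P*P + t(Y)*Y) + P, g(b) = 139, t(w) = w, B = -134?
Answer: -158014050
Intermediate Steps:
c(P, Y) = P + P² + Y² (c(P, Y) = (P*P + Y*Y) + P = (P² + Y²) + P = P + P² + Y²)
(g(B) - 39544)*(c(153, 152) + (-24018 - 1*18638)) = (139 - 39544)*((153 + 153² + 152²) + (-24018 - 1*18638)) = -39405*((153 + 23409 + 23104) + (-24018 - 18638)) = -39405*(46666 - 42656) = -39405*4010 = -158014050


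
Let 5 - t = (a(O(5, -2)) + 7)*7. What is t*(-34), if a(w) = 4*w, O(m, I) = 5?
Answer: 6256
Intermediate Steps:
t = -184 (t = 5 - (4*5 + 7)*7 = 5 - (20 + 7)*7 = 5 - 27*7 = 5 - 1*189 = 5 - 189 = -184)
t*(-34) = -184*(-34) = 6256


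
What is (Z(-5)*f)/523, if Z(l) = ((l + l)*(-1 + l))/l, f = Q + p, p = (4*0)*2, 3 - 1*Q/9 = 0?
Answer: -324/523 ≈ -0.61950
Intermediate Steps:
Q = 27 (Q = 27 - 9*0 = 27 + 0 = 27)
p = 0 (p = 0*2 = 0)
f = 27 (f = 27 + 0 = 27)
Z(l) = -2 + 2*l (Z(l) = ((2*l)*(-1 + l))/l = (2*l*(-1 + l))/l = -2 + 2*l)
(Z(-5)*f)/523 = ((-2 + 2*(-5))*27)/523 = ((-2 - 10)*27)*(1/523) = -12*27*(1/523) = -324*1/523 = -324/523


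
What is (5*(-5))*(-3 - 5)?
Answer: 200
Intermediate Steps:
(5*(-5))*(-3 - 5) = -25*(-8) = 200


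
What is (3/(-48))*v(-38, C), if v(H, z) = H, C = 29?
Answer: 19/8 ≈ 2.3750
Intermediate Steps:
(3/(-48))*v(-38, C) = (3/(-48))*(-38) = (3*(-1/48))*(-38) = -1/16*(-38) = 19/8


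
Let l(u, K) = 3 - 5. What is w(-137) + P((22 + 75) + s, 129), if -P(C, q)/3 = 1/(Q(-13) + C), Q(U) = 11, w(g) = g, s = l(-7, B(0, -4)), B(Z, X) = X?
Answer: -14525/106 ≈ -137.03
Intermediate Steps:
l(u, K) = -2
s = -2
P(C, q) = -3/(11 + C)
w(-137) + P((22 + 75) + s, 129) = -137 - 3/(11 + ((22 + 75) - 2)) = -137 - 3/(11 + (97 - 2)) = -137 - 3/(11 + 95) = -137 - 3/106 = -14525/106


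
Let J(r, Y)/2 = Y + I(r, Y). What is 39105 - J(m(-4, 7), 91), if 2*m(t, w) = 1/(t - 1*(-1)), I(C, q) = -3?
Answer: 38929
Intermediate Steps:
m(t, w) = 1/(2*(1 + t)) (m(t, w) = 1/(2*(t - 1*(-1))) = 1/(2*(t + 1)) = 1/(2*(1 + t)))
J(r, Y) = -6 + 2*Y (J(r, Y) = 2*(Y - 3) = 2*(-3 + Y) = -6 + 2*Y)
39105 - J(m(-4, 7), 91) = 39105 - (-6 + 2*91) = 39105 - (-6 + 182) = 39105 - 1*176 = 39105 - 176 = 38929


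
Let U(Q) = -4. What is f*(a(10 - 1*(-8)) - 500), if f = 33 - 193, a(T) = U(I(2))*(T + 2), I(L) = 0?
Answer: 92800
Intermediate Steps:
a(T) = -8 - 4*T (a(T) = -4*(T + 2) = -4*(2 + T) = -8 - 4*T)
f = -160
f*(a(10 - 1*(-8)) - 500) = -160*((-8 - 4*(10 - 1*(-8))) - 500) = -160*((-8 - 4*(10 + 8)) - 500) = -160*((-8 - 4*18) - 500) = -160*((-8 - 72) - 500) = -160*(-80 - 500) = -160*(-580) = 92800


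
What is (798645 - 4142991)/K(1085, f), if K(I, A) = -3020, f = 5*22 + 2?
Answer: 1672173/1510 ≈ 1107.4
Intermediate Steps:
f = 112 (f = 110 + 2 = 112)
(798645 - 4142991)/K(1085, f) = (798645 - 4142991)/(-3020) = -3344346*(-1/3020) = 1672173/1510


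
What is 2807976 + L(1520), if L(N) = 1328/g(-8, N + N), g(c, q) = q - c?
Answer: 1069839022/381 ≈ 2.8080e+6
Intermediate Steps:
L(N) = 1328/(8 + 2*N) (L(N) = 1328/((N + N) - 1*(-8)) = 1328/(2*N + 8) = 1328/(8 + 2*N))
2807976 + L(1520) = 2807976 + 664/(4 + 1520) = 2807976 + 664/1524 = 2807976 + 664*(1/1524) = 2807976 + 166/381 = 1069839022/381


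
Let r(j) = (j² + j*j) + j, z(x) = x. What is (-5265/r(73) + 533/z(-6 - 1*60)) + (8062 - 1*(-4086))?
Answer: 2865901765/236082 ≈ 12139.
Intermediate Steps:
r(j) = j + 2*j² (r(j) = (j² + j²) + j = 2*j² + j = j + 2*j²)
(-5265/r(73) + 533/z(-6 - 1*60)) + (8062 - 1*(-4086)) = (-5265*1/(73*(1 + 2*73)) + 533/(-6 - 1*60)) + (8062 - 1*(-4086)) = (-5265*1/(73*(1 + 146)) + 533/(-6 - 60)) + (8062 + 4086) = (-5265/(73*147) + 533/(-66)) + 12148 = (-5265/10731 + 533*(-1/66)) + 12148 = (-5265*1/10731 - 533/66) + 12148 = (-1755/3577 - 533/66) + 12148 = -2022371/236082 + 12148 = 2865901765/236082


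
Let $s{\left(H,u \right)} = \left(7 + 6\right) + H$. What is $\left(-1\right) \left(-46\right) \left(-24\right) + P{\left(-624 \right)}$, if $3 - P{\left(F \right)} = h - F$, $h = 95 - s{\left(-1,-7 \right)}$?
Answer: $-1808$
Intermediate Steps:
$s{\left(H,u \right)} = 13 + H$
$h = 83$ ($h = 95 - \left(13 - 1\right) = 95 - 12 = 83$)
$P{\left(F \right)} = -80 + F$ ($P{\left(F \right)} = 3 - \left(83 - F\right) = 3 + \left(-83 + F\right) = -80 + F$)
$\left(-1\right) \left(-46\right) \left(-24\right) + P{\left(-624 \right)} = \left(-1\right) \left(-46\right) \left(-24\right) - 704 = 46 \left(-24\right) - 704 = -1104 - 704 = -1808$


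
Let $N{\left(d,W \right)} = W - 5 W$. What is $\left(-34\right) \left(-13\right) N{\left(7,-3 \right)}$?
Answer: $5304$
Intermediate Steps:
$N{\left(d,W \right)} = - 4 W$
$\left(-34\right) \left(-13\right) N{\left(7,-3 \right)} = \left(-34\right) \left(-13\right) \left(\left(-4\right) \left(-3\right)\right) = 442 \cdot 12 = 5304$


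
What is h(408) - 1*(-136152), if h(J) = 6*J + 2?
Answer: 138602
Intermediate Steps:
h(J) = 2 + 6*J
h(408) - 1*(-136152) = (2 + 6*408) - 1*(-136152) = (2 + 2448) + 136152 = 2450 + 136152 = 138602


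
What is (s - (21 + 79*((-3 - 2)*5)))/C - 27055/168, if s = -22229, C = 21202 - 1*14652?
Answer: -516047/3144 ≈ -164.14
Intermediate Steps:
C = 6550 (C = 21202 - 14652 = 6550)
(s - (21 + 79*((-3 - 2)*5)))/C - 27055/168 = (-22229 - (21 + 79*((-3 - 2)*5)))/6550 - 27055/168 = (-22229 - (21 + 79*(-5*5)))*(1/6550) - 27055*1/168 = (-22229 - (21 + 79*(-25)))*(1/6550) - 3865/24 = (-22229 - (21 - 1975))*(1/6550) - 3865/24 = (-22229 - 1*(-1954))*(1/6550) - 3865/24 = (-22229 + 1954)*(1/6550) - 3865/24 = -20275*1/6550 - 3865/24 = -811/262 - 3865/24 = -516047/3144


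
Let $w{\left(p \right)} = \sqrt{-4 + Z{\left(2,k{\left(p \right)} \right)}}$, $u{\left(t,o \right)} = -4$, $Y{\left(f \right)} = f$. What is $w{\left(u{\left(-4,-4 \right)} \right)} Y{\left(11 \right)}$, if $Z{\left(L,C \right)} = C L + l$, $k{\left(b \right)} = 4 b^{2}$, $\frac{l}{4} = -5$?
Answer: $22 \sqrt{26} \approx 112.18$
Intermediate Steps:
$l = -20$ ($l = 4 \left(-5\right) = -20$)
$Z{\left(L,C \right)} = -20 + C L$ ($Z{\left(L,C \right)} = C L - 20 = -20 + C L$)
$w{\left(p \right)} = \sqrt{-24 + 8 p^{2}}$ ($w{\left(p \right)} = \sqrt{-4 + \left(-20 + 4 p^{2} \cdot 2\right)} = \sqrt{-4 + \left(-20 + 8 p^{2}\right)} = \sqrt{-24 + 8 p^{2}}$)
$w{\left(u{\left(-4,-4 \right)} \right)} Y{\left(11 \right)} = 2 \sqrt{-6 + 2 \left(-4\right)^{2}} \cdot 11 = 2 \sqrt{-6 + 2 \cdot 16} \cdot 11 = 2 \sqrt{-6 + 32} \cdot 11 = 2 \sqrt{26} \cdot 11 = 22 \sqrt{26}$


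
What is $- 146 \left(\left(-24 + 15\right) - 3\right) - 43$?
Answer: $1709$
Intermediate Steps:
$- 146 \left(\left(-24 + 15\right) - 3\right) - 43 = - 146 \left(-9 - 3\right) - 43 = \left(-146\right) \left(-12\right) - 43 = 1752 - 43 = 1709$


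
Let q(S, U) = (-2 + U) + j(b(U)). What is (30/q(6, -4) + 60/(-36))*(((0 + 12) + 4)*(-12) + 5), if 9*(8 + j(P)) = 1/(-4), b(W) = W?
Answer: 215611/303 ≈ 711.59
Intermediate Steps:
j(P) = -289/36 (j(P) = -8 + (⅑)/(-4) = -8 + (⅑)*(-¼) = -8 - 1/36 = -289/36)
q(S, U) = -361/36 + U (q(S, U) = (-2 + U) - 289/36 = -361/36 + U)
(30/q(6, -4) + 60/(-36))*(((0 + 12) + 4)*(-12) + 5) = (30/(-361/36 - 4) + 60/(-36))*(((0 + 12) + 4)*(-12) + 5) = (30/(-505/36) + 60*(-1/36))*((12 + 4)*(-12) + 5) = (30*(-36/505) - 5/3)*(16*(-12) + 5) = (-216/101 - 5/3)*(-192 + 5) = -1153/303*(-187) = 215611/303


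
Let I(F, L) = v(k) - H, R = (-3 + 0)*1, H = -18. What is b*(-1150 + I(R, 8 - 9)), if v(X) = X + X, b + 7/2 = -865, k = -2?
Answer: 986616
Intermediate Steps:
b = -1737/2 (b = -7/2 - 865 = -1737/2 ≈ -868.50)
v(X) = 2*X
R = -3 (R = -3*1 = -3)
I(F, L) = 14 (I(F, L) = 2*(-2) - 1*(-18) = -4 + 18 = 14)
b*(-1150 + I(R, 8 - 9)) = -1737*(-1150 + 14)/2 = -1737/2*(-1136) = 986616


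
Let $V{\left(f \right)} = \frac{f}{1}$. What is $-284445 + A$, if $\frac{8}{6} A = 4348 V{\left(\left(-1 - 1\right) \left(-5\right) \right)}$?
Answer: $-251835$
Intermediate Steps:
$V{\left(f \right)} = f$ ($V{\left(f \right)} = f 1 = f$)
$A = 32610$ ($A = \frac{3 \cdot 4348 \left(-1 - 1\right) \left(-5\right)}{4} = \frac{3 \cdot 4348 \left(\left(-2\right) \left(-5\right)\right)}{4} = \frac{3 \cdot 4348 \cdot 10}{4} = \frac{3}{4} \cdot 43480 = 32610$)
$-284445 + A = -284445 + 32610 = -251835$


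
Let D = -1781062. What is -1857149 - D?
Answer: -76087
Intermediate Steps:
-1857149 - D = -1857149 - 1*(-1781062) = -1857149 + 1781062 = -76087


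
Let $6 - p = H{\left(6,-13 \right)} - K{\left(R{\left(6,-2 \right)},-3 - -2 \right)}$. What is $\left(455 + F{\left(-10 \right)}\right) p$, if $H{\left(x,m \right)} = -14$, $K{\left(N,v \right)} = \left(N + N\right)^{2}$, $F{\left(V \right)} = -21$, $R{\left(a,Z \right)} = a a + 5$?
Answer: $2926896$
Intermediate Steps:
$R{\left(a,Z \right)} = 5 + a^{2}$ ($R{\left(a,Z \right)} = a^{2} + 5 = 5 + a^{2}$)
$K{\left(N,v \right)} = 4 N^{2}$ ($K{\left(N,v \right)} = \left(2 N\right)^{2} = 4 N^{2}$)
$p = 6744$ ($p = 6 - \left(-14 - 4 \left(5 + 6^{2}\right)^{2}\right) = 6 - \left(-14 - 4 \left(5 + 36\right)^{2}\right) = 6 - \left(-14 - 4 \cdot 41^{2}\right) = 6 - \left(-14 - 4 \cdot 1681\right) = 6 - \left(-14 - 6724\right) = 6 - -6738 = 6 + 6738 = 6744$)
$\left(455 + F{\left(-10 \right)}\right) p = \left(455 - 21\right) 6744 = 434 \cdot 6744 = 2926896$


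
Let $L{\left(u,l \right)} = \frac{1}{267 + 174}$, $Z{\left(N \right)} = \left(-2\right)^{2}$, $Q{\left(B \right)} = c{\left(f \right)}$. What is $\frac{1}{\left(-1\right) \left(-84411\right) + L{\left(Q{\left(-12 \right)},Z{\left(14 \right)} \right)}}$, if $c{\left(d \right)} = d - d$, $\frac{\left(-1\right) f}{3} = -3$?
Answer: $\frac{441}{37225252} \approx 1.1847 \cdot 10^{-5}$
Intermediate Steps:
$f = 9$ ($f = \left(-3\right) \left(-3\right) = 9$)
$c{\left(d \right)} = 0$
$Q{\left(B \right)} = 0$
$Z{\left(N \right)} = 4$
$L{\left(u,l \right)} = \frac{1}{441}$
$\frac{1}{\left(-1\right) \left(-84411\right) + L{\left(Q{\left(-12 \right)},Z{\left(14 \right)} \right)}} = \frac{1}{\left(-1\right) \left(-84411\right) + \frac{1}{441}} = \frac{1}{84411 + \frac{1}{441}} = \frac{1}{\frac{37225252}{441}} = \frac{441}{37225252}$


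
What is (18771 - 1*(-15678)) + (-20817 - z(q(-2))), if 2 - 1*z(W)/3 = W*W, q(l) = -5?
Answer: 13701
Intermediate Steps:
z(W) = 6 - 3*W² (z(W) = 6 - 3*W*W = 6 - 3*W²)
(18771 - 1*(-15678)) + (-20817 - z(q(-2))) = (18771 - 1*(-15678)) + (-20817 - (6 - 3*(-5)²)) = (18771 + 15678) + (-20817 - (6 - 3*25)) = 34449 + (-20817 - (6 - 75)) = 34449 + (-20817 - 1*(-69)) = 34449 + (-20817 + 69) = 34449 - 20748 = 13701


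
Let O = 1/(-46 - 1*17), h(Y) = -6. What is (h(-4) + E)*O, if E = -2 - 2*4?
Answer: 16/63 ≈ 0.25397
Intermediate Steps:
E = -10 (E = -2 - 8 = -10)
O = -1/63 (O = 1/(-46 - 17) = 1/(-63) = -1/63 ≈ -0.015873)
(h(-4) + E)*O = (-6 - 10)*(-1/63) = -16*(-1/63) = 16/63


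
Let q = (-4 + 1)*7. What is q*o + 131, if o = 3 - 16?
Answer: 404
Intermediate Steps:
o = -13
q = -21 (q = -3*7 = -21)
q*o + 131 = -21*(-13) + 131 = 273 + 131 = 404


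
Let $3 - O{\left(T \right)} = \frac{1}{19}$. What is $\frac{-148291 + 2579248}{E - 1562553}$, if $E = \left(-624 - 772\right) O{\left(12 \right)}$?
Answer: $- \frac{46188183}{29766683} \approx -1.5517$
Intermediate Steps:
$O{\left(T \right)} = \frac{56}{19}$ ($O{\left(T \right)} = 3 - \frac{1}{19} = \frac{56}{19}$)
$E = - \frac{78176}{19}$ ($E = \left(-624 - 772\right) \frac{56}{19} = \left(-1396\right) \frac{56}{19} = - \frac{78176}{19} \approx -4114.5$)
$\frac{-148291 + 2579248}{E - 1562553} = \frac{-148291 + 2579248}{- \frac{78176}{19} - 1562553} = \frac{2430957}{- \frac{29766683}{19}} = 2430957 \left(- \frac{19}{29766683}\right) = - \frac{46188183}{29766683}$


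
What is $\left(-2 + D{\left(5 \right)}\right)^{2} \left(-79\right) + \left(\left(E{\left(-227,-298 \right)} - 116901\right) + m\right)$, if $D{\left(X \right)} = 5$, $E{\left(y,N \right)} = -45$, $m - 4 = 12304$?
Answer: $-105349$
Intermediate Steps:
$m = 12308$ ($m = 4 + 12304 = 12308$)
$\left(-2 + D{\left(5 \right)}\right)^{2} \left(-79\right) + \left(\left(E{\left(-227,-298 \right)} - 116901\right) + m\right) = \left(-2 + 5\right)^{2} \left(-79\right) + \left(\left(-45 - 116901\right) + 12308\right) = 3^{2} \left(-79\right) + \left(-116946 + 12308\right) = 9 \left(-79\right) - 104638 = -711 - 104638 = -105349$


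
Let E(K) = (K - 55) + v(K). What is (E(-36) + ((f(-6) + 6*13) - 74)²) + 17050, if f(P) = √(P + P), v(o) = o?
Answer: 16927 + 16*I*√3 ≈ 16927.0 + 27.713*I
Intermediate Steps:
E(K) = -55 + 2*K (E(K) = (K - 55) + K = (-55 + K) + K = -55 + 2*K)
f(P) = √2*√P (f(P) = √(2*P) = √2*√P)
(E(-36) + ((f(-6) + 6*13) - 74)²) + 17050 = ((-55 + 2*(-36)) + ((√2*√(-6) + 6*13) - 74)²) + 17050 = ((-55 - 72) + ((√2*(I*√6) + 78) - 74)²) + 17050 = (-127 + ((2*I*√3 + 78) - 74)²) + 17050 = (-127 + ((78 + 2*I*√3) - 74)²) + 17050 = (-127 + (4 + 2*I*√3)²) + 17050 = 16923 + (4 + 2*I*√3)²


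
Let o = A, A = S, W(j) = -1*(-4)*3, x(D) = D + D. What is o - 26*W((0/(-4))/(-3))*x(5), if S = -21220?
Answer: -24340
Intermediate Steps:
x(D) = 2*D
W(j) = 12 (W(j) = 4*3 = 12)
A = -21220
o = -21220
o - 26*W((0/(-4))/(-3))*x(5) = -21220 - 26*12*2*5 = -21220 - 312*10 = -21220 - 1*3120 = -21220 - 3120 = -24340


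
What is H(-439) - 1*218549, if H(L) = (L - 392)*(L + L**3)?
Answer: 70306501549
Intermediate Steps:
H(L) = (-392 + L)*(L + L**3)
H(-439) - 1*218549 = -439*(-392 - 439 + (-439)**3 - 392*(-439)**2) - 1*218549 = -439*(-392 - 439 - 84604519 - 392*192721) - 218549 = -439*(-392 - 439 - 84604519 - 75546632) - 218549 = -439*(-160151982) - 218549 = 70306720098 - 218549 = 70306501549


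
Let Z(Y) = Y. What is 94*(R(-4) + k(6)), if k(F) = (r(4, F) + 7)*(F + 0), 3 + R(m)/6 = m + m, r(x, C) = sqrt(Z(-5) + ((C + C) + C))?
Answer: -2256 + 564*sqrt(13) ≈ -222.47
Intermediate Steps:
r(x, C) = sqrt(-5 + 3*C) (r(x, C) = sqrt(-5 + ((C + C) + C)) = sqrt(-5 + (2*C + C)) = sqrt(-5 + 3*C))
R(m) = -18 + 12*m (R(m) = -18 + 6*(m + m) = -18 + 6*(2*m) = -18 + 12*m)
k(F) = F*(7 + sqrt(-5 + 3*F)) (k(F) = (sqrt(-5 + 3*F) + 7)*(F + 0) = (7 + sqrt(-5 + 3*F))*F = F*(7 + sqrt(-5 + 3*F)))
94*(R(-4) + k(6)) = 94*((-18 + 12*(-4)) + 6*(7 + sqrt(-5 + 3*6))) = 94*((-18 - 48) + 6*(7 + sqrt(-5 + 18))) = 94*(-66 + 6*(7 + sqrt(13))) = 94*(-66 + (42 + 6*sqrt(13))) = 94*(-24 + 6*sqrt(13)) = -2256 + 564*sqrt(13)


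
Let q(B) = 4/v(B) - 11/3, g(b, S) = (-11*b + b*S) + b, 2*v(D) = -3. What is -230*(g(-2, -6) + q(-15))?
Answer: -17710/3 ≈ -5903.3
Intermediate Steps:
v(D) = -3/2 (v(D) = (1/2)*(-3) = -3/2)
g(b, S) = -10*b + S*b (g(b, S) = (-11*b + S*b) + b = -10*b + S*b)
q(B) = -19/3 (q(B) = 4/(-3/2) - 11/3 = 4*(-2/3) - 11*1/3 = -8/3 - 11/3 = -19/3)
-230*(g(-2, -6) + q(-15)) = -230*(-2*(-10 - 6) - 19/3) = -230*(-2*(-16) - 19/3) = -230*(32 - 19/3) = -230*77/3 = -17710/3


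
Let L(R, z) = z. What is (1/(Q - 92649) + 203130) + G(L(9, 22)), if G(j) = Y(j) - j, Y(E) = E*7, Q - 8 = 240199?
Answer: 29992934197/147558 ≈ 2.0326e+5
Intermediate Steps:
Q = 240207 (Q = 8 + 240199 = 240207)
Y(E) = 7*E
G(j) = 6*j (G(j) = 7*j - j = 6*j)
(1/(Q - 92649) + 203130) + G(L(9, 22)) = (1/(240207 - 92649) + 203130) + 6*22 = (1/147558 + 203130) + 132 = 29973456541/147558 + 132 = 29992934197/147558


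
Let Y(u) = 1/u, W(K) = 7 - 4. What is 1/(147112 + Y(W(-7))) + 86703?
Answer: 38265241914/441337 ≈ 86703.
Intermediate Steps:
W(K) = 3
1/(147112 + Y(W(-7))) + 86703 = 1/(147112 + 1/3) + 86703 = 1/(147112 + ⅓) + 86703 = 1/(441337/3) + 86703 = 3/441337 + 86703 = 38265241914/441337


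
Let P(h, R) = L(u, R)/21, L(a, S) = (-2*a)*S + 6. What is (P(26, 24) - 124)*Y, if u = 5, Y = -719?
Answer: 680174/7 ≈ 97168.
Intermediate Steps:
L(a, S) = 6 - 2*S*a (L(a, S) = -2*S*a + 6 = 6 - 2*S*a)
P(h, R) = 2/7 - 10*R/21 (P(h, R) = (6 - 2*R*5)/21 = (6 - 10*R)*(1/21) = 2/7 - 10*R/21)
(P(26, 24) - 124)*Y = ((2/7 - 10/21*24) - 124)*(-719) = ((2/7 - 80/7) - 124)*(-719) = (-78/7 - 124)*(-719) = -946/7*(-719) = 680174/7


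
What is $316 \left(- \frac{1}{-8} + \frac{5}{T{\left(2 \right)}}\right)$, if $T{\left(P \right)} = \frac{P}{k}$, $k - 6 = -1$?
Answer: $\frac{7979}{2} \approx 3989.5$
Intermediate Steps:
$k = 5$ ($k = 6 - 1 = 5$)
$T{\left(P \right)} = \frac{P}{5}$
$316 \left(- \frac{1}{-8} + \frac{5}{T{\left(2 \right)}}\right) = 316 \left(- \frac{1}{-8} + \frac{5}{\frac{1}{5} \cdot 2}\right) = 316 \left(\left(-1\right) \left(- \frac{1}{8}\right) + \frac{5}{\frac{2}{5}}\right) = 316 \left(\frac{1}{8} + 5 \cdot \frac{5}{2}\right) = 316 \left(\frac{1}{8} + \frac{25}{2}\right) = 316 \cdot \frac{101}{8} = \frac{7979}{2}$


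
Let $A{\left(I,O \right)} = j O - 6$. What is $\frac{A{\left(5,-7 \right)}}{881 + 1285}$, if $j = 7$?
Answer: $- \frac{55}{2166} \approx -0.025392$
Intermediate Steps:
$A{\left(I,O \right)} = -6 + 7 O$ ($A{\left(I,O \right)} = 7 O - 6 = -6 + 7 O$)
$\frac{A{\left(5,-7 \right)}}{881 + 1285} = \frac{-6 + 7 \left(-7\right)}{881 + 1285} = \frac{-6 - 49}{2166} = \left(-55\right) \frac{1}{2166} = - \frac{55}{2166}$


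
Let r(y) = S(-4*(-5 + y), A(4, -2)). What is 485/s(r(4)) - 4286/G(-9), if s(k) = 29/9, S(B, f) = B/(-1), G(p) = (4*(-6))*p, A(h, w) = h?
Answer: 409273/3132 ≈ 130.67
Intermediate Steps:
G(p) = -24*p
S(B, f) = -B (S(B, f) = B*(-1) = -B)
r(y) = -20 + 4*y (r(y) = -(-4)*(-5 + y) = -(20 - 4*y) = -20 + 4*y)
s(k) = 29/9 (s(k) = 29*(⅑) = 29/9)
485/s(r(4)) - 4286/G(-9) = 485/(29/9) - 4286/((-24*(-9))) = 485*(9/29) - 4286/216 = 4365/29 - 4286*1/216 = 4365/29 - 2143/108 = 409273/3132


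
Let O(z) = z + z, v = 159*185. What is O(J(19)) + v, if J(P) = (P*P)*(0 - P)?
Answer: 15697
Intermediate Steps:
J(P) = -P**3 (J(P) = P**2*(-P) = -P**3)
v = 29415
O(z) = 2*z
O(J(19)) + v = 2*(-1*19**3) + 29415 = 2*(-1*6859) + 29415 = 2*(-6859) + 29415 = -13718 + 29415 = 15697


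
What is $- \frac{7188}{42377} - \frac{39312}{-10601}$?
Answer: $\frac{1589724636}{449238577} \approx 3.5387$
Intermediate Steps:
$- \frac{7188}{42377} - \frac{39312}{-10601} = \left(-7188\right) \frac{1}{42377} - - \frac{39312}{10601} = - \frac{7188}{42377} + \frac{39312}{10601} = \frac{1589724636}{449238577}$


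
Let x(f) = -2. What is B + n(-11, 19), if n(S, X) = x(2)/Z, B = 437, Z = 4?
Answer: 873/2 ≈ 436.50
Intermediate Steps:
n(S, X) = -1/2 (n(S, X) = -2/4 = -2*1/4 = -1/2)
B + n(-11, 19) = 437 - 1/2 = 873/2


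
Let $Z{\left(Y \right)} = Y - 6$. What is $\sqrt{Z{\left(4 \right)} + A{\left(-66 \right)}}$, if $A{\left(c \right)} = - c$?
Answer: $8$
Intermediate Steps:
$Z{\left(Y \right)} = -6 + Y$
$\sqrt{Z{\left(4 \right)} + A{\left(-66 \right)}} = \sqrt{\left(-6 + 4\right) - -66} = \sqrt{-2 + 66} = \sqrt{64} = 8$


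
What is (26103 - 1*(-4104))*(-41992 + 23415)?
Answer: -561155439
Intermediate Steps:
(26103 - 1*(-4104))*(-41992 + 23415) = (26103 + 4104)*(-18577) = 30207*(-18577) = -561155439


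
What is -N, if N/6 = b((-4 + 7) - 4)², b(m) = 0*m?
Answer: 0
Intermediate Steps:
b(m) = 0
N = 0 (N = 6*0² = 6*0 = 0)
-N = -1*0 = 0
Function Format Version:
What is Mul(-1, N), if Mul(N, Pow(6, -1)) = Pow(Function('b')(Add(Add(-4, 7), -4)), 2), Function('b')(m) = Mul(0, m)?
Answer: 0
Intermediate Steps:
Function('b')(m) = 0
N = 0 (N = Mul(6, Pow(0, 2)) = Mul(6, 0) = 0)
Mul(-1, N) = Mul(-1, 0) = 0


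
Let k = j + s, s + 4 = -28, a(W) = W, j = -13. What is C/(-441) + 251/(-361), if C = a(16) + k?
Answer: -100222/159201 ≈ -0.62953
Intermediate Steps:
s = -32 (s = -4 - 28 = -32)
k = -45 (k = -13 - 32 = -45)
C = -29 (C = 16 - 45 = -29)
C/(-441) + 251/(-361) = -29/(-441) + 251/(-361) = -29*(-1/441) + 251*(-1/361) = 29/441 - 251/361 = -100222/159201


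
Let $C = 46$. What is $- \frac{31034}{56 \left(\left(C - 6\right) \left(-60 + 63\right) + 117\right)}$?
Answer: $- \frac{15517}{6636} \approx -2.3383$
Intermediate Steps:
$- \frac{31034}{56 \left(\left(C - 6\right) \left(-60 + 63\right) + 117\right)} = - \frac{31034}{56 \left(\left(46 - 6\right) \left(-60 + 63\right) + 117\right)} = - \frac{31034}{56 \left(40 \cdot 3 + 117\right)} = - \frac{31034}{56 \left(120 + 117\right)} = - \frac{31034}{56 \cdot 237} = - \frac{31034}{13272} = \left(-31034\right) \frac{1}{13272} = - \frac{15517}{6636}$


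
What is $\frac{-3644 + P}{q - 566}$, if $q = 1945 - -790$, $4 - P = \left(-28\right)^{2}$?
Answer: $- \frac{4424}{2169} \approx -2.0396$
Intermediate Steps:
$P = -780$ ($P = 4 - \left(-28\right)^{2} = 4 - 784 = -780$)
$q = 2735$ ($q = 1945 + 790 = 2735$)
$\frac{-3644 + P}{q - 566} = \frac{-3644 - 780}{2735 - 566} = - \frac{4424}{2169}$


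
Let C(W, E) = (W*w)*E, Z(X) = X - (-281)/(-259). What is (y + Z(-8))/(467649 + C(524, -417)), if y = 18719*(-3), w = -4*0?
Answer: -14547016/121121091 ≈ -0.12010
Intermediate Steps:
w = 0
Z(X) = -281/259 + X (Z(X) = X - (-281)*(-1)/259 = X - 1*281/259 = X - 281/259 = -281/259 + X)
y = -56157
C(W, E) = 0 (C(W, E) = (W*0)*E = 0*E = 0)
(y + Z(-8))/(467649 + C(524, -417)) = (-56157 + (-281/259 - 8))/(467649 + 0) = (-56157 - 2353/259)/467649 = -14547016/259*1/467649 = -14547016/121121091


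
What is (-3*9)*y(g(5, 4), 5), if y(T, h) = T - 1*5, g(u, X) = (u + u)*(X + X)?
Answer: -2025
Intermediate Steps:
g(u, X) = 4*X*u (g(u, X) = (2*u)*(2*X) = 4*X*u)
y(T, h) = -5 + T (y(T, h) = T - 5 = -5 + T)
(-3*9)*y(g(5, 4), 5) = (-3*9)*(-5 + 4*4*5) = -27*(-5 + 80) = -27*75 = -2025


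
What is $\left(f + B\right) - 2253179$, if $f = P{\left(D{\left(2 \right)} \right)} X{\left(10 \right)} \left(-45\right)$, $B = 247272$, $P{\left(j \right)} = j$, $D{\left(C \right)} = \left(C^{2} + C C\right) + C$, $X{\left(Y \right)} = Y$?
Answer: $-2010407$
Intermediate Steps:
$D{\left(C \right)} = C + 2 C^{2}$ ($D{\left(C \right)} = \left(C^{2} + C^{2}\right) + C = 2 C^{2} + C = C + 2 C^{2}$)
$f = -4500$ ($f = 2 \left(1 + 2 \cdot 2\right) 10 \left(-45\right) = 2 \left(1 + 4\right) 10 \left(-45\right) = 2 \cdot 5 \cdot 10 \left(-45\right) = 10 \cdot 10 \left(-45\right) = 100 \left(-45\right) = -4500$)
$\left(f + B\right) - 2253179 = \left(-4500 + 247272\right) - 2253179 = 242772 - 2253179 = -2010407$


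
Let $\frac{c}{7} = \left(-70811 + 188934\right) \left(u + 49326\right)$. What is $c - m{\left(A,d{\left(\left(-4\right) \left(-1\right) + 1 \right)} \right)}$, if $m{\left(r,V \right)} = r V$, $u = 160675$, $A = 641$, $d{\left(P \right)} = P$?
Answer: $173641633656$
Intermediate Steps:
$c = 173641636861$ ($c = 7 \left(-70811 + 188934\right) \left(160675 + 49326\right) = 7 \cdot 118123 \cdot 210001 = 7 \cdot 24805948123 = 173641636861$)
$m{\left(r,V \right)} = V r$
$c - m{\left(A,d{\left(\left(-4\right) \left(-1\right) + 1 \right)} \right)} = 173641636861 - \left(\left(-4\right) \left(-1\right) + 1\right) 641 = 173641636861 - \left(4 + 1\right) 641 = 173641636861 - 5 \cdot 641 = 173641636861 - 3205 = 173641633656$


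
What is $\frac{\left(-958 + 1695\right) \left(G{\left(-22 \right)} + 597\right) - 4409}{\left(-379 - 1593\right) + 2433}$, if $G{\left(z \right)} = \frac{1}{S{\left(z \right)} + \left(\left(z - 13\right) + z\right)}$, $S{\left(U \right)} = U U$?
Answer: $\frac{185993397}{196847} \approx 944.86$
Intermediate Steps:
$S{\left(U \right)} = U^{2}$
$G{\left(z \right)} = \frac{1}{-13 + z^{2} + 2 z}$ ($G{\left(z \right)} = \frac{1}{z^{2} + \left(\left(z - 13\right) + z\right)} = \frac{1}{z^{2} + \left(\left(-13 + z\right) + z\right)} = \frac{1}{z^{2} + \left(-13 + 2 z\right)} = \frac{1}{-13 + z^{2} + 2 z}$)
$\frac{\left(-958 + 1695\right) \left(G{\left(-22 \right)} + 597\right) - 4409}{\left(-379 - 1593\right) + 2433} = \frac{\left(-958 + 1695\right) \left(\frac{1}{-13 + \left(-22\right)^{2} + 2 \left(-22\right)} + 597\right) - 4409}{\left(-379 - 1593\right) + 2433} = \frac{737 \left(\frac{1}{-13 + 484 - 44} + 597\right) - 4409}{-1972 + 2433} = \frac{737 \left(\frac{1}{427} + 597\right) - 4409}{461} = \left(737 \left(\frac{1}{427} + 597\right) - 4409\right) \frac{1}{461} = \left(737 \cdot \frac{254920}{427} - 4409\right) \frac{1}{461} = \left(\frac{187876040}{427} - 4409\right) \frac{1}{461} = \frac{185993397}{427} \cdot \frac{1}{461} = \frac{185993397}{196847}$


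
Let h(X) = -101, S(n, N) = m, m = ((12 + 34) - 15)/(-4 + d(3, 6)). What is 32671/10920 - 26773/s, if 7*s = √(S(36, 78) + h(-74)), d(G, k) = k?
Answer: 32671/10920 + 187411*I*√38/57 ≈ 2.9918 + 20268.0*I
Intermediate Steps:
m = 31/2 (m = ((12 + 34) - 15)/(-4 + 6) = (46 - 15)/2 = 31*(½) = 31/2 ≈ 15.500)
S(n, N) = 31/2
s = 3*I*√38/14 (s = √(31/2 - 101)/7 = √(-171/2)/7 = (3*I*√38/2)/7 = 3*I*√38/14 ≈ 1.3209*I)
32671/10920 - 26773/s = 32671/10920 - 26773*(-7*I*√38/57) = 32671*(1/10920) - (-187411)*I*√38/57 = 32671/10920 + 187411*I*√38/57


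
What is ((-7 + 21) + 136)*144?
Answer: 21600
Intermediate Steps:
((-7 + 21) + 136)*144 = (14 + 136)*144 = 150*144 = 21600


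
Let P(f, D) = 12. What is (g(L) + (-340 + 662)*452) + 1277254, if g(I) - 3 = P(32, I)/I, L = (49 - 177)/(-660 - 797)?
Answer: 45534003/32 ≈ 1.4229e+6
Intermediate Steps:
L = 128/1457 (L = -128/(-1457) = -128*(-1/1457) = 128/1457 ≈ 0.087852)
g(I) = 3 + 12/I
(g(L) + (-340 + 662)*452) + 1277254 = ((3 + 12/(128/1457)) + (-340 + 662)*452) + 1277254 = ((3 + 12*(1457/128)) + 322*452) + 1277254 = ((3 + 4371/32) + 145544) + 1277254 = (4467/32 + 145544) + 1277254 = 4661875/32 + 1277254 = 45534003/32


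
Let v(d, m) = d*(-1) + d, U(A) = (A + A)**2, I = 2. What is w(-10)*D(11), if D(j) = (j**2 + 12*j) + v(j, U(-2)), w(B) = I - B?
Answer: 3036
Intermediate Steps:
w(B) = 2 - B
U(A) = 4*A**2 (U(A) = (2*A)**2 = 4*A**2)
v(d, m) = 0 (v(d, m) = -d + d = 0)
D(j) = j**2 + 12*j (D(j) = (j**2 + 12*j) + 0 = j**2 + 12*j)
w(-10)*D(11) = (2 - 1*(-10))*(11*(12 + 11)) = (2 + 10)*(11*23) = 12*253 = 3036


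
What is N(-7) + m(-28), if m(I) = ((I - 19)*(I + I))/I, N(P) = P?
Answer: -101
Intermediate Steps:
m(I) = -38 + 2*I (m(I) = ((-19 + I)*(2*I))/I = (2*I*(-19 + I))/I = -38 + 2*I)
N(-7) + m(-28) = -7 + (-38 + 2*(-28)) = -7 + (-38 - 56) = -7 - 94 = -101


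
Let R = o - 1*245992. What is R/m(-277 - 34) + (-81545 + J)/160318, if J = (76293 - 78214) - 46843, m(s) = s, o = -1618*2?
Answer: 39915208405/49858898 ≈ 800.56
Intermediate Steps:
o = -3236
J = -48764 (J = -1921 - 46843 = -48764)
R = -249228 (R = -3236 - 1*245992 = -3236 - 245992 = -249228)
R/m(-277 - 34) + (-81545 + J)/160318 = -249228/(-277 - 34) + (-81545 - 48764)/160318 = -249228/(-311) - 130309*1/160318 = -249228*(-1/311) - 130309/160318 = 249228/311 - 130309/160318 = 39915208405/49858898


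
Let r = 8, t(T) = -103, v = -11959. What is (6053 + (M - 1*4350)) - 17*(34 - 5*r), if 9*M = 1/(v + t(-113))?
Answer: 195947189/108558 ≈ 1805.0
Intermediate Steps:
M = -1/108558 (M = 1/(9*(-11959 - 103)) = (1/9)/(-12062) = (1/9)*(-1/12062) = -1/108558 ≈ -9.2117e-6)
(6053 + (M - 1*4350)) - 17*(34 - 5*r) = (6053 + (-1/108558 - 1*4350)) - 17*(34 - 5*8) = (6053 + (-1/108558 - 4350)) - 17*(34 - 40) = (6053 - 472227301/108558) - 17*(-6) = 184874273/108558 + 102 = 195947189/108558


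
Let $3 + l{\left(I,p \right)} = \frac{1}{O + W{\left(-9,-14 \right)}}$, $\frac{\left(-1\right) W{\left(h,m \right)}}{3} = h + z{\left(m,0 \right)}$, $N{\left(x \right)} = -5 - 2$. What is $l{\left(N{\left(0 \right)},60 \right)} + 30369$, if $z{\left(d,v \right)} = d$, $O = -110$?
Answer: $\frac{1245005}{41} \approx 30366.0$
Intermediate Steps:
$N{\left(x \right)} = -7$ ($N{\left(x \right)} = -5 - 2 = -7$)
$W{\left(h,m \right)} = - 3 h - 3 m$ ($W{\left(h,m \right)} = - 3 \left(h + m\right) = - 3 h - 3 m$)
$l{\left(I,p \right)} = - \frac{124}{41}$ ($l{\left(I,p \right)} = -3 + \frac{1}{-110 - -69} = -3 + \frac{1}{-110 + \left(27 + 42\right)} = -3 + \frac{1}{-110 + 69} = -3 + \frac{1}{-41} = -3 - \frac{1}{41} = - \frac{124}{41}$)
$l{\left(N{\left(0 \right)},60 \right)} + 30369 = - \frac{124}{41} + 30369 = \frac{1245005}{41}$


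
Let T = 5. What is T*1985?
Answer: 9925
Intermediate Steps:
T*1985 = 5*1985 = 9925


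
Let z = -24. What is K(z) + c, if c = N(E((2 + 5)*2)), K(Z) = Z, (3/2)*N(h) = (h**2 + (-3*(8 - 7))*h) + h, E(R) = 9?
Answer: 18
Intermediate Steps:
N(h) = -4*h/3 + 2*h**2/3 (N(h) = 2*((h**2 + (-3*(8 - 7))*h) + h)/3 = 2*((h**2 + (-3*1)*h) + h)/3 = 2*((h**2 - 3*h) + h)/3 = 2*(h**2 - 2*h)/3 = -4*h/3 + 2*h**2/3)
c = 42 (c = (2/3)*9*(-2 + 9) = (2/3)*9*7 = 42)
K(z) + c = -24 + 42 = 18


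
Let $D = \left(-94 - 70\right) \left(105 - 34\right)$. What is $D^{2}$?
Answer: $135582736$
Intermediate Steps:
$D = -11644$ ($D = \left(-164\right) 71 = -11644$)
$D^{2} = \left(-11644\right)^{2} = 135582736$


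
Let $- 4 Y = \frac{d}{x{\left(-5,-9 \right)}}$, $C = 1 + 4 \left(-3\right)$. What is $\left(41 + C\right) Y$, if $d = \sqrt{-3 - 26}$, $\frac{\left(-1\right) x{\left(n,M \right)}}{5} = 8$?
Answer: $\frac{3 i \sqrt{29}}{16} \approx 1.0097 i$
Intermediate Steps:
$x{\left(n,M \right)} = -40$ ($x{\left(n,M \right)} = \left(-5\right) 8 = -40$)
$C = -11$ ($C = 1 - 12 = -11$)
$d = i \sqrt{29}$ ($d = \sqrt{-29} = i \sqrt{29} \approx 5.3852 i$)
$Y = \frac{i \sqrt{29}}{160}$ ($Y = - \frac{i \sqrt{29} \frac{1}{-40}}{4} = - \frac{i \sqrt{29} \left(- \frac{1}{40}\right)}{4} = - \frac{\left(- \frac{1}{40}\right) i \sqrt{29}}{4} = \frac{i \sqrt{29}}{160} \approx 0.033657 i$)
$\left(41 + C\right) Y = \left(41 - 11\right) \frac{i \sqrt{29}}{160} = 30 \frac{i \sqrt{29}}{160} = \frac{3 i \sqrt{29}}{16}$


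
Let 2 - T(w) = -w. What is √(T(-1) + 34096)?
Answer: √34097 ≈ 184.65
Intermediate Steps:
T(w) = 2 + w (T(w) = 2 - (-1)*w = 2 + w)
√(T(-1) + 34096) = √((2 - 1) + 34096) = √(1 + 34096) = √34097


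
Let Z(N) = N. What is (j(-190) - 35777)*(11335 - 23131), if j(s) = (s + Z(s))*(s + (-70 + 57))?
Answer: -487917948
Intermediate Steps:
j(s) = 2*s*(-13 + s) (j(s) = (s + s)*(s + (-70 + 57)) = (2*s)*(s - 13) = (2*s)*(-13 + s) = 2*s*(-13 + s))
(j(-190) - 35777)*(11335 - 23131) = (2*(-190)*(-13 - 190) - 35777)*(11335 - 23131) = (2*(-190)*(-203) - 35777)*(-11796) = (77140 - 35777)*(-11796) = 41363*(-11796) = -487917948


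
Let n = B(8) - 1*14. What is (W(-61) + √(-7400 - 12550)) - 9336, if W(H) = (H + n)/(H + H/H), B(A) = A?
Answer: -560093/60 + 5*I*√798 ≈ -9334.9 + 141.24*I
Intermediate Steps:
n = -6 (n = 8 - 1*14 = 8 - 14 = -6)
W(H) = (-6 + H)/(1 + H) (W(H) = (H - 6)/(H + H/H) = (-6 + H)/(H + 1) = (-6 + H)/(1 + H))
(W(-61) + √(-7400 - 12550)) - 9336 = ((-6 - 61)/(1 - 61) + √(-7400 - 12550)) - 9336 = (-67/(-60) + √(-19950)) - 9336 = (-1/60*(-67) + 5*I*√798) - 9336 = (67/60 + 5*I*√798) - 9336 = -560093/60 + 5*I*√798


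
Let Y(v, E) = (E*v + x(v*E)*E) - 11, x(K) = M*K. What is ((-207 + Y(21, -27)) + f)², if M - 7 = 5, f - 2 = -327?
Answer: 33342029604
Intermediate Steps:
f = -325 (f = 2 - 327 = -325)
M = 12 (M = 7 + 5 = 12)
x(K) = 12*K
Y(v, E) = -11 + E*v + 12*v*E² (Y(v, E) = (E*v + (12*(v*E))*E) - 11 = (E*v + (12*(E*v))*E) - 11 = (E*v + (12*E*v)*E) - 11 = (E*v + 12*v*E²) - 11 = -11 + E*v + 12*v*E²)
((-207 + Y(21, -27)) + f)² = ((-207 + (-11 - 27*21 + 12*21*(-27)²)) - 325)² = ((-207 + (-11 - 567 + 12*21*729)) - 325)² = ((-207 + (-11 - 567 + 183708)) - 325)² = ((-207 + 183130) - 325)² = (182923 - 325)² = 182598² = 33342029604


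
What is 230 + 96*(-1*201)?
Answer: -19066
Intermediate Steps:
230 + 96*(-1*201) = 230 + 96*(-201) = 230 - 19296 = -19066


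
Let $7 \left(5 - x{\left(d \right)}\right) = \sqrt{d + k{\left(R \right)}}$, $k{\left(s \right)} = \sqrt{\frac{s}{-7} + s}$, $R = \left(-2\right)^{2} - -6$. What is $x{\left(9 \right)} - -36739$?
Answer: $36744 - \frac{\sqrt{441 + 14 \sqrt{105}}}{49} \approx 36744.0$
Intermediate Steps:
$R = 10$ ($R = 4 + 6 = 10$)
$k{\left(s \right)} = \frac{\sqrt{42} \sqrt{s}}{7}$ ($k{\left(s \right)} = \sqrt{s \left(- \frac{1}{7}\right) + s} = \sqrt{- \frac{s}{7} + s} = \sqrt{\frac{6 s}{7}} = \frac{\sqrt{42} \sqrt{s}}{7}$)
$x{\left(d \right)} = 5 - \frac{\sqrt{d + \frac{2 \sqrt{105}}{7}}}{7}$ ($x{\left(d \right)} = 5 - \frac{\sqrt{d + \frac{\sqrt{42} \sqrt{10}}{7}}}{7} = 5 - \frac{\sqrt{d + \frac{2 \sqrt{105}}{7}}}{7}$)
$x{\left(9 \right)} - -36739 = \left(5 - \frac{\sqrt{14 \sqrt{105} + 49 \cdot 9}}{49}\right) - -36739 = \left(5 - \frac{\sqrt{14 \sqrt{105} + 441}}{49}\right) + 36739 = \left(5 - \frac{\sqrt{441 + 14 \sqrt{105}}}{49}\right) + 36739 = 36744 - \frac{\sqrt{441 + 14 \sqrt{105}}}{49}$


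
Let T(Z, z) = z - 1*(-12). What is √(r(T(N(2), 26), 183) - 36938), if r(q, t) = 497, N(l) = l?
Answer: 3*I*√4049 ≈ 190.9*I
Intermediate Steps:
T(Z, z) = 12 + z (T(Z, z) = z + 12 = 12 + z)
√(r(T(N(2), 26), 183) - 36938) = √(497 - 36938) = √(-36441) = 3*I*√4049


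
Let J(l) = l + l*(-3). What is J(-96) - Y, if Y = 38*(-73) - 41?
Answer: 3007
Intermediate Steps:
Y = -2815 (Y = -2774 - 41 = -2815)
J(l) = -2*l (J(l) = l - 3*l = -2*l)
J(-96) - Y = -2*(-96) - 1*(-2815) = 192 + 2815 = 3007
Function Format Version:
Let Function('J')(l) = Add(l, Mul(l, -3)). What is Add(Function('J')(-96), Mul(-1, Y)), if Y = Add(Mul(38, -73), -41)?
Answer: 3007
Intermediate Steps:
Y = -2815 (Y = Add(-2774, -41) = -2815)
Function('J')(l) = Mul(-2, l) (Function('J')(l) = Add(l, Mul(-3, l)) = Mul(-2, l))
Add(Function('J')(-96), Mul(-1, Y)) = Add(Mul(-2, -96), Mul(-1, -2815)) = Add(192, 2815) = 3007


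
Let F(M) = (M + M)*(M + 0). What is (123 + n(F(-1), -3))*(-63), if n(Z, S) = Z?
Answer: -7875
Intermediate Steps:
F(M) = 2*M**2 (F(M) = (2*M)*M = 2*M**2)
(123 + n(F(-1), -3))*(-63) = (123 + 2*(-1)**2)*(-63) = (123 + 2*1)*(-63) = (123 + 2)*(-63) = 125*(-63) = -7875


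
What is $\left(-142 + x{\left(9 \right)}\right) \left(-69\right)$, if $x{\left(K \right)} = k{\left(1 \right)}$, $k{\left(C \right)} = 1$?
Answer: $9729$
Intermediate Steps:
$x{\left(K \right)} = 1$
$\left(-142 + x{\left(9 \right)}\right) \left(-69\right) = \left(-142 + 1\right) \left(-69\right) = \left(-141\right) \left(-69\right) = 9729$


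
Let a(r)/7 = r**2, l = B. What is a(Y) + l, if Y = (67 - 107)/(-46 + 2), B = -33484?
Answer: -4050864/121 ≈ -33478.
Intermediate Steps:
l = -33484
Y = 10/11 (Y = -40/(-44) = -40*(-1/44) = 10/11 ≈ 0.90909)
a(r) = 7*r**2
a(Y) + l = 7*(10/11)**2 - 33484 = 7*(100/121) - 33484 = 700/121 - 33484 = -4050864/121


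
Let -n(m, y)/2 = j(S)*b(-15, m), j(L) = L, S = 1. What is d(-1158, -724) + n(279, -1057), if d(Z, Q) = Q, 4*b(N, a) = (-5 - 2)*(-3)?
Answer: -1469/2 ≈ -734.50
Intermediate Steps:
b(N, a) = 21/4 (b(N, a) = ((-5 - 2)*(-3))/4 = (-7*(-3))/4 = (¼)*21 = 21/4)
n(m, y) = -21/2 (n(m, y) = -2*21/4 = -21/2)
d(-1158, -724) + n(279, -1057) = -724 - 21/2 = -1469/2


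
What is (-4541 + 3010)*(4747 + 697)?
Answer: -8334764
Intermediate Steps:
(-4541 + 3010)*(4747 + 697) = -1531*5444 = -8334764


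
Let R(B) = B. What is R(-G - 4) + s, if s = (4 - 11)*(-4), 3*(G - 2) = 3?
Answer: 21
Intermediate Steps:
G = 3 (G = 2 + (⅓)*3 = 2 + 1 = 3)
s = 28 (s = -7*(-4) = 28)
R(-G - 4) + s = (-1*3 - 4) + 28 = (-3 - 4) + 28 = -7 + 28 = 21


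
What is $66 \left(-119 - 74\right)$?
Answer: $-12738$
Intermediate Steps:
$66 \left(-119 - 74\right) = 66 \left(-193\right) = -12738$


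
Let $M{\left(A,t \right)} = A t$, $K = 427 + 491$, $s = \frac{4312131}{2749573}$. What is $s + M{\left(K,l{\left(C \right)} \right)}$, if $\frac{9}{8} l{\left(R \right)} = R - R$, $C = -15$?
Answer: $\frac{4312131}{2749573} \approx 1.5683$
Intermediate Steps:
$l{\left(R \right)} = 0$ ($l{\left(R \right)} = \frac{8 \left(R - R\right)}{9} = \frac{8}{9} \cdot 0 = 0$)
$s = \frac{4312131}{2749573}$ ($s = 4312131 \cdot \frac{1}{2749573} = \frac{4312131}{2749573} \approx 1.5683$)
$K = 918$
$s + M{\left(K,l{\left(C \right)} \right)} = \frac{4312131}{2749573} + 918 \cdot 0 = \frac{4312131}{2749573} + 0 = \frac{4312131}{2749573}$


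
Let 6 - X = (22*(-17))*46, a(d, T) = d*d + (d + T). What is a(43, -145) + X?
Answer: 18957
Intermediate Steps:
a(d, T) = T + d + d**2 (a(d, T) = d**2 + (T + d) = T + d + d**2)
X = 17210 (X = 6 - 22*(-17)*46 = 6 - (-374)*46 = 6 - 1*(-17204) = 6 + 17204 = 17210)
a(43, -145) + X = (-145 + 43 + 43**2) + 17210 = (-145 + 43 + 1849) + 17210 = 1747 + 17210 = 18957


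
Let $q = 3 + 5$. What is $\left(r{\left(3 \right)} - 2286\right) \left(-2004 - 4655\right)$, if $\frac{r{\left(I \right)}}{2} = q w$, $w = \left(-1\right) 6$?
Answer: $15861738$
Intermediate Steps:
$w = -6$
$q = 8$
$r{\left(I \right)} = -96$ ($r{\left(I \right)} = 2 \cdot 8 \left(-6\right) = 2 \left(-48\right) = -96$)
$\left(r{\left(3 \right)} - 2286\right) \left(-2004 - 4655\right) = \left(-96 - 2286\right) \left(-2004 - 4655\right) = \left(-2382\right) \left(-6659\right) = 15861738$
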